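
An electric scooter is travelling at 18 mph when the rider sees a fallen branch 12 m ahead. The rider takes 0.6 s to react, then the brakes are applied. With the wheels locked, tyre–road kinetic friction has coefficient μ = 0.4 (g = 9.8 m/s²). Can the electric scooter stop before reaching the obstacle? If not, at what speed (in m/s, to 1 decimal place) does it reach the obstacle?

No — it strikes the obstacle at 2.9 m/s

18 mph × 0.44704 = 8.0467 m/s.
a = μg = 0.4 × 9.8 = 3.920 m/s².
Reaction distance = 8.0467 × 0.6 = 4.828 m.
Braking distance needed to stop: v²/(2a) = 64.749 / 7.840 = 8.259 m, so total needed = 4.828 + 8.259 = 13.087 m > 12 m — it cannot stop.
Distance remaining when braking begins: 12 − 4.828 = 7.172 m.
v² = v₀² − 2a·d = 64.749 − 2 × 3.920 × 7.172 = 8.521 m²/s².
v = √8.521 = 2.919 m/s.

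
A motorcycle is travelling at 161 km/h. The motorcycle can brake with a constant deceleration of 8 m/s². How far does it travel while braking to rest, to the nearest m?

161 km/h ÷ 3.6 = 44.7222 m/s.
Braking distance = v²/(2a) = 44.7222² / (2 × 8.000) = 2000.075 / 16.000 = 125.005 m.

Braking distance ≈ 125 m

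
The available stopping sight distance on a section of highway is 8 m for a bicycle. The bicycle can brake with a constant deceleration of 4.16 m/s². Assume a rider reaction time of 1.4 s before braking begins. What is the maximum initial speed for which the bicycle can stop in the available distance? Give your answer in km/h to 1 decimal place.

Stopping distance: v·t_r + v²/(2a) = 8 with t_r = 1.4 s and a = 4.160 m/s².
So v² + 11.648 v − 66.56 = 0.
Positive root: v = −a·t_r + √((a·t_r)² + 2a·d) = −5.824 + √(33.919 + 66.56) = 4.1999 m/s.
4.1999 m/s × 3.6 = 15.120 km/h.

Maximum speed ≈ 15.1 km/h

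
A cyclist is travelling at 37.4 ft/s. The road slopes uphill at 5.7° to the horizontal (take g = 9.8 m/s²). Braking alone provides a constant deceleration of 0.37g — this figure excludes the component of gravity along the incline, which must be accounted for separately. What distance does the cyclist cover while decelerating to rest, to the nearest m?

37.4 ft/s × 0.3048 = 11.3995 m/s.
a = 0.37 × 9.8 = 3.626 m/s².
Gravity along the uphill slope adds to the braking deceleration: a_eff = 3.626 + 9.8·sin 5.7° = 3.626 + 0.973 = 4.599 m/s².
Braking distance = v²/(2a) = 11.3995² / (2 × 4.599) = 129.949 / 9.198 = 14.128 m.

Braking distance ≈ 14 m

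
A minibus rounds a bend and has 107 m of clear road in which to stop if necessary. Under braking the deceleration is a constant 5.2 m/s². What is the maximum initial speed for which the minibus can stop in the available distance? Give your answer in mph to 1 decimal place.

Maximum speed ≈ 74.6 mph

v²/(2a) = d ⇒ v = √(2 × 5.200 × 107) = √1112.80 = 33.3587 m/s.
33.3587 m/s ÷ 0.44704 = 74.621 mph.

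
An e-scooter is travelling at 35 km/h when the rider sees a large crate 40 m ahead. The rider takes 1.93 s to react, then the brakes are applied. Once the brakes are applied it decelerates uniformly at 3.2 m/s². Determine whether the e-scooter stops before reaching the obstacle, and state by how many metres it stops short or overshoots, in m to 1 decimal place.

35 km/h ÷ 3.6 = 9.7222 m/s.
Reaction distance = 9.7222 × 1.93 = 18.764 m.
Braking distance = v²/(2a) = 94.521 / 6.400 = 14.769 m.
Total stopping distance = 18.764 + 14.769 = 33.533 m, vs 40 m available — it stops with 40 − 33.533 = 6.467 m to spare.

Yes — it stops 6.5 m short of the obstacle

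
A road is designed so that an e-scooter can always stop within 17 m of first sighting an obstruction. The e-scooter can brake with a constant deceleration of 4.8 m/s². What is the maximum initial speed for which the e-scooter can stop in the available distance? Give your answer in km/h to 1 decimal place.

Maximum speed ≈ 46.0 km/h

v²/(2a) = d ⇒ v = √(2 × 4.800 × 17) = √163.20 = 12.7750 m/s.
12.7750 m/s × 3.6 = 45.990 km/h.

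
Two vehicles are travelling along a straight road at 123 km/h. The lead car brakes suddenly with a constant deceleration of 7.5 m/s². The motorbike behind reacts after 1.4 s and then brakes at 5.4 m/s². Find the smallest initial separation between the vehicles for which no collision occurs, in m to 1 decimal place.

Minimum gap ≈ 78.1 m

123 km/h ÷ 3.6 = 34.1667 m/s.
Leader travels v²/(2a_L) = 1167.363 / 15.000 = 77.824 m before stopping.
Follower covers v·t_r = 34.1667 × 1.4 = 47.833 m while reacting, then v²/(2a_F) = 1167.363 / 10.800 = 108.089 m while braking, for a total of 47.833 + 108.089 = 155.922 m.
Since a_F ≤ a_L and the follower starts braking later, the follower is never slower than the leader, so the closest approach is when both have stopped.
Minimum gap = 155.922 − 77.824 = 78.098 m.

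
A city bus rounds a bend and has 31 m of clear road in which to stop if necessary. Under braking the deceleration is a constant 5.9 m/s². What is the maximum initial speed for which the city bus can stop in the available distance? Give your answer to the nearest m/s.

v²/(2a) = d ⇒ v = √(2 × 5.900 × 31) = √365.80 = 19.1259 m/s.

Maximum speed ≈ 19 m/s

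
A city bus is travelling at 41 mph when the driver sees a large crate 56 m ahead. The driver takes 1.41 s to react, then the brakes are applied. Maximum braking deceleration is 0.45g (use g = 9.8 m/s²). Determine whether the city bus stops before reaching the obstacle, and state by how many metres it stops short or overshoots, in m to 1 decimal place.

41 mph × 0.44704 = 18.3286 m/s.
a = 0.45 × 9.8 = 4.410 m/s².
Reaction distance = 18.3286 × 1.41 = 25.843 m.
Braking distance = v²/(2a) = 335.938 / 8.820 = 38.088 m.
Total stopping distance = 25.843 + 38.088 = 63.931 m, vs 56 m available — it cannot stop in time and overshoots by 63.931 − 56 = 7.931 m.

No — it overshoots by 7.9 m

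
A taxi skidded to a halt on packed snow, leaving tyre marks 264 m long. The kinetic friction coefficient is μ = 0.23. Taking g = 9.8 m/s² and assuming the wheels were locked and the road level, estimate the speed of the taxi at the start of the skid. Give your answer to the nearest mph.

Deceleration a = μg = 0.23 × 9.8 = 2.254 m/s².
v = √(2a·d) = √(2 × 2.254 × 264) = √1190.112 = 34.4980 m/s.
= 34.4980 ÷ 0.44704 = 77.170 mph.

Initial speed ≈ 77 mph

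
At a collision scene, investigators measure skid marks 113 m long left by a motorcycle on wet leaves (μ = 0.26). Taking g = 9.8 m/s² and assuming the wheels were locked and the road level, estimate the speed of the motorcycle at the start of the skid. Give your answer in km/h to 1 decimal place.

Initial speed ≈ 86.4 km/h

Deceleration a = μg = 0.26 × 9.8 = 2.548 m/s².
v = √(2a·d) = √(2 × 2.548 × 113) = √575.848 = 23.9968 m/s.
= 23.9968 × 3.6 = 86.388 km/h.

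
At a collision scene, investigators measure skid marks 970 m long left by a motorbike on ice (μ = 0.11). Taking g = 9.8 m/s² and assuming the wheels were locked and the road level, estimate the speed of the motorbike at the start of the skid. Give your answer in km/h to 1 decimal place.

Initial speed ≈ 164.6 km/h

Deceleration a = μg = 0.11 × 9.8 = 1.078 m/s².
v = √(2a·d) = √(2 × 1.078 × 970) = √2091.320 = 45.7310 m/s.
= 45.7310 × 3.6 = 164.632 km/h.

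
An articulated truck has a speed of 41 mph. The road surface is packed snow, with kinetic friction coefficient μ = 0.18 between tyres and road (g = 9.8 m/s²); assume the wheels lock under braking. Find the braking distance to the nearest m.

Braking distance ≈ 95 m

41 mph × 0.44704 = 18.3286 m/s.
a = μg = 0.18 × 9.8 = 1.764 m/s².
Braking distance = v²/(2a) = 18.3286² / (2 × 1.764) = 335.938 / 3.528 = 95.221 m.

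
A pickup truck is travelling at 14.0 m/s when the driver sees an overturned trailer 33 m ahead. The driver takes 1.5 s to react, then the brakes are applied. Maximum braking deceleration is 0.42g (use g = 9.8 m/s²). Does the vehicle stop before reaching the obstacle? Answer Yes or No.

a = 0.42 × 9.8 = 4.116 m/s².
Reaction distance = 14.0000 × 1.5 = 21.000 m.
Braking distance = v²/(2a) = 196.000 / 8.232 = 23.810 m.
Total stopping distance = 21.000 + 23.810 = 44.810 m, vs 33 m available — it cannot stop in time and overshoots by 44.810 − 33 = 11.810 m.

No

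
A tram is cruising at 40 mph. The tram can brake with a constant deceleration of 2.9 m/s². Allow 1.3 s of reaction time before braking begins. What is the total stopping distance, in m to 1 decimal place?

Total stopping distance ≈ 78.4 m

40 mph × 0.44704 = 17.8816 m/s.
Reaction distance = v·t_r = 17.8816 × 1.3 = 23.246 m.
Braking distance = v²/(2a) = 17.8816² / (2 × 2.900) = 319.752 / 5.800 = 55.130 m.
Total = 23.246 + 55.130 = 78.376 m.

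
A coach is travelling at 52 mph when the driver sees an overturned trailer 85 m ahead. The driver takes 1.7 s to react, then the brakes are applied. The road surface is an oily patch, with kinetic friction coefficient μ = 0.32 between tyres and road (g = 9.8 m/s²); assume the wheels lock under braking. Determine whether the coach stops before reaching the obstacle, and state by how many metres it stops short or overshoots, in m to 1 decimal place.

No — it overshoots by 40.7 m

52 mph × 0.44704 = 23.2461 m/s.
a = μg = 0.32 × 9.8 = 3.136 m/s².
Reaction distance = 23.2461 × 1.7 = 39.518 m.
Braking distance = v²/(2a) = 540.381 / 6.272 = 86.158 m.
Total stopping distance = 39.518 + 86.158 = 125.676 m, vs 85 m available — it cannot stop in time and overshoots by 125.676 − 85 = 40.676 m.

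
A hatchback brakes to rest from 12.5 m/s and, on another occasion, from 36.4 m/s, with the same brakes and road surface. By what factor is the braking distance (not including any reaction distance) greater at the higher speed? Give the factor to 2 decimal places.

Factor ≈ 8.48

Braking distance d = v²/(2a), so with a fixed, d ∝ v².
Factor = (36.4/12.5)² = 2.9120² = 8.4797.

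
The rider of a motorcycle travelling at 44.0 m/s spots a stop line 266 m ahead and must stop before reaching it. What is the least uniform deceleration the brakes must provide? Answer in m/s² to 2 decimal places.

Required deceleration ≈ 3.64 m/s²

v² = 2a·d ⇒ a = v²/(2d) = 44.0000² / (2 × 266.000) = 1936.000 / 532.000 = 3.6391 m/s².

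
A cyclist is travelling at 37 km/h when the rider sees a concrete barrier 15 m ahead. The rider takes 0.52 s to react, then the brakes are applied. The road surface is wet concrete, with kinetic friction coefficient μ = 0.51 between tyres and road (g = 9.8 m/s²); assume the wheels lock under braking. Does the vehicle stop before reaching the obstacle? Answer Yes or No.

No

37 km/h ÷ 3.6 = 10.2778 m/s.
a = μg = 0.51 × 9.8 = 4.998 m/s².
Reaction distance = 10.2778 × 0.52 = 5.344 m.
Braking distance = v²/(2a) = 105.633 / 9.996 = 10.568 m.
Total stopping distance = 5.344 + 10.568 = 15.912 m, vs 15 m available — it cannot stop in time and overshoots by 15.912 − 15 = 0.912 m.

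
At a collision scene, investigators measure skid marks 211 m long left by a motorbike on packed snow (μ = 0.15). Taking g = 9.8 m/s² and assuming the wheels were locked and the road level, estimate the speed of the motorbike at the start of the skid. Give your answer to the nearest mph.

Deceleration a = μg = 0.15 × 9.8 = 1.470 m/s².
v = √(2a·d) = √(2 × 1.470 × 211) = √620.340 = 24.9066 m/s.
= 24.9066 ÷ 0.44704 = 55.714 mph.

Initial speed ≈ 56 mph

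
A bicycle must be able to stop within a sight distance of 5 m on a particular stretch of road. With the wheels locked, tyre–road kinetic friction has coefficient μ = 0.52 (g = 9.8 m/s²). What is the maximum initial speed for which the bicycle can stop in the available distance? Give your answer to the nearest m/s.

Maximum speed ≈ 7 m/s

a = μg = 0.52 × 9.8 = 5.096 m/s².
v²/(2a) = d ⇒ v = √(2 × 5.096 × 5) = √50.96 = 7.1386 m/s.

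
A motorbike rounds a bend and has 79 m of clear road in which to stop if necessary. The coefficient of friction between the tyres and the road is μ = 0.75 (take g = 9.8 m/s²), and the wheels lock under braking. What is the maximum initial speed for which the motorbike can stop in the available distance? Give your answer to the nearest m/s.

a = μg = 0.75 × 9.8 = 7.350 m/s².
v²/(2a) = d ⇒ v = √(2 × 7.350 × 79) = √1161.30 = 34.0779 m/s.

Maximum speed ≈ 34 m/s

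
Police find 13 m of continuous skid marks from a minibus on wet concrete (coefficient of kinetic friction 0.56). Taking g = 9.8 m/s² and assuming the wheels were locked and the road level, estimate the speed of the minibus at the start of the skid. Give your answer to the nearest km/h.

Initial speed ≈ 43 km/h

Deceleration a = μg = 0.56 × 9.8 = 5.488 m/s².
v = √(2a·d) = √(2 × 5.488 × 13) = √142.688 = 11.9452 m/s.
= 11.9452 × 3.6 = 43.003 km/h.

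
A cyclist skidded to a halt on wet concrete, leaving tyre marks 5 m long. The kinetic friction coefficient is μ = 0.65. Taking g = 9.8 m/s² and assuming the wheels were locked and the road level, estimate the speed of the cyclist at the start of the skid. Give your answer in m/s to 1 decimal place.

Deceleration a = μg = 0.65 × 9.8 = 6.370 m/s².
v = √(2a·d) = √(2 × 6.370 × 5) = √63.700 = 7.9812 m/s.

Initial speed ≈ 8.0 m/s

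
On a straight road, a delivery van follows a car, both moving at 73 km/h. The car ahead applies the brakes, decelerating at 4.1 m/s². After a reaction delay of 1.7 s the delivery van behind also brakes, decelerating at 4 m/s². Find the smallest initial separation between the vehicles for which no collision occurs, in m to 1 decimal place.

Minimum gap ≈ 35.7 m

73 km/h ÷ 3.6 = 20.2778 m/s.
Leader travels v²/(2a_L) = 411.189 / 8.200 = 50.145 m before stopping.
Follower covers v·t_r = 20.2778 × 1.7 = 34.472 m while reacting, then v²/(2a_F) = 411.189 / 8.000 = 51.399 m while braking, for a total of 34.472 + 51.399 = 85.871 m.
Since a_F ≤ a_L and the follower starts braking later, the follower is never slower than the leader, so the closest approach is when both have stopped.
Minimum gap = 85.871 − 50.145 = 35.726 m.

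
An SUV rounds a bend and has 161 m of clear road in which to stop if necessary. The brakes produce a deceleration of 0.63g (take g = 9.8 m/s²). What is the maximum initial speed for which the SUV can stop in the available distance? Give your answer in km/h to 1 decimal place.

a = 0.63 × 9.8 = 6.174 m/s².
v²/(2a) = d ⇒ v = √(2 × 6.174 × 161) = √1988.03 = 44.5873 m/s.
44.5873 m/s × 3.6 = 160.514 km/h.

Maximum speed ≈ 160.5 km/h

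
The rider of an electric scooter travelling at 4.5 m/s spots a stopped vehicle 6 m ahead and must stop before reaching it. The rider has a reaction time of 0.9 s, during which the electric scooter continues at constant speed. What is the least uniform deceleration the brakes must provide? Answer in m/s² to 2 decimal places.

Required deceleration ≈ 5.19 m/s²

Distance covered during reaction = 4.5000 × 0.9 = 4.050 m.
Distance available for braking: 6 − 4.050 = 1.950 m.
v² = 2a·d ⇒ a = v²/(2d) = 4.5000² / (2 × 1.950) = 20.250 / 3.900 = 5.1923 m/s².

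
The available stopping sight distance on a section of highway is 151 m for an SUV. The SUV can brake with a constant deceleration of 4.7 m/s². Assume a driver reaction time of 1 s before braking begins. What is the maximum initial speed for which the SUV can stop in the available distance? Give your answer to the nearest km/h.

Maximum speed ≈ 120 km/h

Stopping distance: v·t_r + v²/(2a) = 151 with t_r = 1 s and a = 4.700 m/s².
So v² + 9.400 v − 1419.40 = 0.
Positive root: v = −a·t_r + √((a·t_r)² + 2a·d) = −4.700 + √(22.090 + 1419.40) = 33.2670 m/s.
33.2670 m/s × 3.6 = 119.761 km/h.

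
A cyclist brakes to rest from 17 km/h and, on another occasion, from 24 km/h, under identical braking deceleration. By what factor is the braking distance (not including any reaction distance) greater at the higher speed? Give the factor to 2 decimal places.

Braking distance d = v²/(2a), so with a fixed, d ∝ v².
Factor = (24/17)² = 1.4118² = 1.9932.

Factor ≈ 1.99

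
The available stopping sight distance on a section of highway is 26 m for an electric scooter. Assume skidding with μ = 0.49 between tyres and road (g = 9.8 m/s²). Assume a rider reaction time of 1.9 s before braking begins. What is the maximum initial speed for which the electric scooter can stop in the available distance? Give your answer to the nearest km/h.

a = μg = 0.49 × 9.8 = 4.802 m/s².
Stopping distance: v·t_r + v²/(2a) = 26 with t_r = 1.9 s and a = 4.802 m/s².
So v² + 18.248 v − 249.70 = 0.
Positive root: v = −a·t_r + √((a·t_r)² + 2a·d) = −9.124 + √(83.247 + 249.70) = 9.1228 m/s.
9.1228 m/s × 3.6 = 32.842 km/h.

Maximum speed ≈ 33 km/h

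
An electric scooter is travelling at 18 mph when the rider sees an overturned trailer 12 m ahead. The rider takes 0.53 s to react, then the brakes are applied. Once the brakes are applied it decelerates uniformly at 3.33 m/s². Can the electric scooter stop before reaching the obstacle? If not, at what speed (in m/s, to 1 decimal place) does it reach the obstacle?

18 mph × 0.44704 = 8.0467 m/s.
Reaction distance = 8.0467 × 0.53 = 4.265 m.
Braking distance needed to stop: v²/(2a) = 64.749 / 6.660 = 9.722 m, so total needed = 4.265 + 9.722 = 13.987 m > 12 m — it cannot stop.
Distance remaining when braking begins: 12 − 4.265 = 7.735 m.
v² = v₀² − 2a·d = 64.749 − 2 × 3.330 × 7.735 = 13.234 m²/s².
v = √13.234 = 3.638 m/s.

No — it strikes the obstacle at 3.6 m/s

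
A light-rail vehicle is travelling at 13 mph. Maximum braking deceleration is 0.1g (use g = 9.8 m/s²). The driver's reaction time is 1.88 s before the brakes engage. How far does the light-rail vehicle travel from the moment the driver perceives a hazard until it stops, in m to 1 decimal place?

13 mph × 0.44704 = 5.8115 m/s.
a = 0.1 × 9.8 = 0.980 m/s².
Reaction distance = v·t_r = 5.8115 × 1.88 = 10.926 m.
Braking distance = v²/(2a) = 5.8115² / (2 × 0.980) = 33.774 / 1.960 = 17.232 m.
Total = 10.926 + 17.232 = 28.158 m.

Total stopping distance ≈ 28.2 m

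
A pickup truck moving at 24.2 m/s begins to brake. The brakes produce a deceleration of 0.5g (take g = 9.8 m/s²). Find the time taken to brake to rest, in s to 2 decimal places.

Braking time ≈ 4.94 s

a = 0.5 × 9.8 = 4.900 m/s².
Braking time = v/a = 24.2000 / 4.900 = 4.939 s.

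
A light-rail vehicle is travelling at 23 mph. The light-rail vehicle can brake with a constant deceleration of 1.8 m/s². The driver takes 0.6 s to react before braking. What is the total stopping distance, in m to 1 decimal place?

23 mph × 0.44704 = 10.2819 m/s.
Reaction distance = v·t_r = 10.2819 × 0.6 = 6.169 m.
Braking distance = v²/(2a) = 10.2819² / (2 × 1.800) = 105.717 / 3.600 = 29.366 m.
Total = 6.169 + 29.366 = 35.535 m.

Total stopping distance ≈ 35.5 m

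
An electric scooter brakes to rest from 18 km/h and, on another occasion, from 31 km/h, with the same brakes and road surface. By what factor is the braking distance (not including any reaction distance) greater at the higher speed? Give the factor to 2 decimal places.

Braking distance d = v²/(2a), so with a fixed, d ∝ v².
Factor = (31/18)² = 1.7222² = 2.9660.

Factor ≈ 2.97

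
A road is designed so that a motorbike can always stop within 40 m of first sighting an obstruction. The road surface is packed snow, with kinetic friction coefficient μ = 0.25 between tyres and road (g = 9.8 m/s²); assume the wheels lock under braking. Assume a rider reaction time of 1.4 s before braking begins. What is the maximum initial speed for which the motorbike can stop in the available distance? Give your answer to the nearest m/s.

Maximum speed ≈ 11 m/s

a = μg = 0.25 × 9.8 = 2.450 m/s².
Stopping distance: v·t_r + v²/(2a) = 40 with t_r = 1.4 s and a = 2.450 m/s².
So v² + 6.860 v − 196.00 = 0.
Positive root: v = −a·t_r + √((a·t_r)² + 2a·d) = −3.430 + √(11.765 + 196.00) = 10.9841 m/s.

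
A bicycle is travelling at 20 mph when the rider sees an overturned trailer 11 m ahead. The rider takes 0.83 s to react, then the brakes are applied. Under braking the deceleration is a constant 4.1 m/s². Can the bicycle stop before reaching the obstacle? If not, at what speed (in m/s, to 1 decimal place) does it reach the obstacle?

20 mph × 0.44704 = 8.9408 m/s.
Reaction distance = 8.9408 × 0.83 = 7.421 m.
Braking distance needed to stop: v²/(2a) = 79.938 / 8.200 = 9.749 m, so total needed = 7.421 + 9.749 = 17.170 m > 11 m — it cannot stop.
Distance remaining when braking begins: 11 − 7.421 = 3.579 m.
v² = v₀² − 2a·d = 79.938 − 2 × 4.100 × 3.579 = 50.590 m²/s².
v = √50.590 = 7.113 m/s.

No — it strikes the obstacle at 7.1 m/s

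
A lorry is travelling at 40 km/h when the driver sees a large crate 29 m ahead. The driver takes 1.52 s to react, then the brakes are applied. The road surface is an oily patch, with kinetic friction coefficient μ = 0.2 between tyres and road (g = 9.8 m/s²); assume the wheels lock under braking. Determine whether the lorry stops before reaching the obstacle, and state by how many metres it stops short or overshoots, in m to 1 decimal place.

No — it overshoots by 19.4 m

40 km/h ÷ 3.6 = 11.1111 m/s.
a = μg = 0.2 × 9.8 = 1.960 m/s².
Reaction distance = 11.1111 × 1.52 = 16.889 m.
Braking distance = v²/(2a) = 123.457 / 3.920 = 31.494 m.
Total stopping distance = 16.889 + 31.494 = 48.383 m, vs 29 m available — it cannot stop in time and overshoots by 48.383 − 29 = 19.383 m.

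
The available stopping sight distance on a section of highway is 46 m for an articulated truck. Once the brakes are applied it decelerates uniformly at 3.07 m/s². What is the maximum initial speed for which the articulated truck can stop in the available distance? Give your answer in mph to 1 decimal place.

Maximum speed ≈ 37.6 mph

v²/(2a) = d ⇒ v = √(2 × 3.070 × 46) = √282.44 = 16.8060 m/s.
16.8060 m/s ÷ 0.44704 = 37.594 mph.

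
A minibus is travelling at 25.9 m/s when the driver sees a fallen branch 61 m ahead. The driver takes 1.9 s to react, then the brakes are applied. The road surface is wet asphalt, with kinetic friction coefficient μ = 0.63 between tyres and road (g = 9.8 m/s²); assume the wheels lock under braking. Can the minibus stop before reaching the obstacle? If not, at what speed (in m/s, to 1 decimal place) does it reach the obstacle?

No — it strikes the obstacle at 22.9 m/s

a = μg = 0.63 × 9.8 = 6.174 m/s².
Reaction distance = 25.9000 × 1.9 = 49.210 m.
Braking distance needed to stop: v²/(2a) = 670.810 / 12.348 = 54.325 m, so total needed = 49.210 + 54.325 = 103.535 m > 61 m — it cannot stop.
Distance remaining when braking begins: 61 − 49.210 = 11.790 m.
v² = v₀² − 2a·d = 670.810 − 2 × 6.174 × 11.790 = 525.227 m²/s².
v = √525.227 = 22.918 m/s.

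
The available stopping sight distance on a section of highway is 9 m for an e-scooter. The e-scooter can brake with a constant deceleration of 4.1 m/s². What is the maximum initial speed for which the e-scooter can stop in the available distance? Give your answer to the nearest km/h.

Maximum speed ≈ 31 km/h

v²/(2a) = d ⇒ v = √(2 × 4.100 × 9) = √73.80 = 8.5907 m/s.
8.5907 m/s × 3.6 = 30.927 km/h.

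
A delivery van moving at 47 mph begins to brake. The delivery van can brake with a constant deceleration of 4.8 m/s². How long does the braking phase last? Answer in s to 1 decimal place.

Braking time ≈ 4.4 s

47 mph × 0.44704 = 21.0109 m/s.
Braking time = v/a = 21.0109 / 4.800 = 4.377 s.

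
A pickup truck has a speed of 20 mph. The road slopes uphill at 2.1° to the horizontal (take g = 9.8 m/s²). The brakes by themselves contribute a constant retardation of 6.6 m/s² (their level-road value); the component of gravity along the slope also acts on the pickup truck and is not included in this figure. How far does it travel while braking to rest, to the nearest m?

Braking distance ≈ 6 m

20 mph × 0.44704 = 8.9408 m/s.
Gravity along the uphill slope adds to the braking deceleration: a_eff = 6.600 + 9.8·sin 2.1° = 6.600 + 0.359 = 6.959 m/s².
Braking distance = v²/(2a) = 8.9408² / (2 × 6.959) = 79.938 / 13.918 = 5.743 m.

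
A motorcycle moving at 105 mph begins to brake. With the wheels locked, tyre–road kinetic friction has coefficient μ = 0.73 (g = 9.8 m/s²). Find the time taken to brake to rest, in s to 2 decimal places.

105 mph × 0.44704 = 46.9392 m/s.
a = μg = 0.73 × 9.8 = 7.154 m/s².
Braking time = v/a = 46.9392 / 7.154 = 6.561 s.

Braking time ≈ 6.56 s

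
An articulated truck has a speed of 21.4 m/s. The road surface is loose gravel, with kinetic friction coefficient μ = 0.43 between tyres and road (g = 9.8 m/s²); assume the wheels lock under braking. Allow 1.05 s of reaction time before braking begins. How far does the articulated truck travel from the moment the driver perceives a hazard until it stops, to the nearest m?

Total stopping distance ≈ 77 m

a = μg = 0.43 × 9.8 = 4.214 m/s².
Reaction distance = v·t_r = 21.4000 × 1.05 = 22.470 m.
Braking distance = v²/(2a) = 21.4000² / (2 × 4.214) = 457.960 / 8.428 = 54.338 m.
Total = 22.470 + 54.338 = 76.808 m.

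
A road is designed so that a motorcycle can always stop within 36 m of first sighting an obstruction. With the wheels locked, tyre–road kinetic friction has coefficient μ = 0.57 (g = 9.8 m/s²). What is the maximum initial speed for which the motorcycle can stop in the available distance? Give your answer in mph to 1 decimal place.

a = μg = 0.57 × 9.8 = 5.586 m/s².
v²/(2a) = d ⇒ v = √(2 × 5.586 × 36) = √402.19 = 20.0547 m/s.
20.0547 m/s ÷ 0.44704 = 44.861 mph.

Maximum speed ≈ 44.9 mph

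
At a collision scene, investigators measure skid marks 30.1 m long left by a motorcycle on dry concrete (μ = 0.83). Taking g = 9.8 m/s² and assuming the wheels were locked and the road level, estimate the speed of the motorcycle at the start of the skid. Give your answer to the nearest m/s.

Initial speed ≈ 22 m/s

Deceleration a = μg = 0.83 × 9.8 = 8.134 m/s².
v = √(2a·d) = √(2 × 8.134 × 30.1) = √489.667 = 22.1284 m/s.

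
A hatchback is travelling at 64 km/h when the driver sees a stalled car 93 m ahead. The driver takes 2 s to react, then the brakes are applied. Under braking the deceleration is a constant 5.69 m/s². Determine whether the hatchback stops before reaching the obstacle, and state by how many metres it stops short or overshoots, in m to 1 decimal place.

Yes — it stops 29.7 m short of the obstacle

64 km/h ÷ 3.6 = 17.7778 m/s.
Reaction distance = 17.7778 × 2 = 35.556 m.
Braking distance = v²/(2a) = 316.050 / 11.380 = 27.772 m.
Total stopping distance = 35.556 + 27.772 = 63.328 m, vs 93 m available — it stops with 93 − 63.328 = 29.672 m to spare.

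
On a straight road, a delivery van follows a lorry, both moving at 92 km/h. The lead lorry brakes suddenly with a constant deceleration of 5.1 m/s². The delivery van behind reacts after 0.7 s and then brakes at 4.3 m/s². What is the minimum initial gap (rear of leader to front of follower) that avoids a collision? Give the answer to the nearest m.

92 km/h ÷ 3.6 = 25.5556 m/s.
Leader travels v²/(2a_L) = 653.089 / 10.200 = 64.028 m before stopping.
Follower covers v·t_r = 25.5556 × 0.7 = 17.889 m while reacting, then v²/(2a_F) = 653.089 / 8.600 = 75.941 m while braking, for a total of 17.889 + 75.941 = 93.830 m.
Since a_F ≤ a_L and the follower starts braking later, the follower is never slower than the leader, so the closest approach is when both have stopped.
Minimum gap = 93.830 − 64.028 = 29.802 m.

Minimum gap ≈ 30 m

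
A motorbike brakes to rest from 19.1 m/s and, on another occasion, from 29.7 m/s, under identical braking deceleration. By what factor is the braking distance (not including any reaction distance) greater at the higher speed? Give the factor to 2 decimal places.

Factor ≈ 2.42

Braking distance d = v²/(2a), so with a fixed, d ∝ v².
Factor = (29.7/19.1)² = 1.5550² = 2.4180.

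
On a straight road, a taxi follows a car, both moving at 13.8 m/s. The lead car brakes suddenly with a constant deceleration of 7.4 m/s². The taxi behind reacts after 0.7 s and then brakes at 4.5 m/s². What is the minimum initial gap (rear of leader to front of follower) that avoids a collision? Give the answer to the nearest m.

Minimum gap ≈ 18 m

Leader travels v²/(2a_L) = 190.440 / 14.800 = 12.868 m before stopping.
Follower covers v·t_r = 13.8000 × 0.7 = 9.660 m while reacting, then v²/(2a_F) = 190.440 / 9.000 = 21.160 m while braking, for a total of 9.660 + 21.160 = 30.820 m.
Since a_F ≤ a_L and the follower starts braking later, the follower is never slower than the leader, so the closest approach is when both have stopped.
Minimum gap = 30.820 − 12.868 = 17.952 m.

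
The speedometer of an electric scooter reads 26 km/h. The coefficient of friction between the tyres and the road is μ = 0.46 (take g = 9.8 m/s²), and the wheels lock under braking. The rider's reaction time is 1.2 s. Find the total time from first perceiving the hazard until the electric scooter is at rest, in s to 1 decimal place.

Total time ≈ 2.8 s

26 km/h ÷ 3.6 = 7.2222 m/s.
a = μg = 0.46 × 9.8 = 4.508 m/s².
Braking time = v/a = 7.2222 / 4.508 = 1.602 s.
Total = 1.2 + 1.602 = 2.802 s.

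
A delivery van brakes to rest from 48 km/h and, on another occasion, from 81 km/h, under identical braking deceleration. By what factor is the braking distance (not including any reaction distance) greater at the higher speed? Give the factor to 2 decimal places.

Factor ≈ 2.85

Braking distance d = v²/(2a), so with a fixed, d ∝ v².
Factor = (81/48)² = 1.6875² = 2.8477.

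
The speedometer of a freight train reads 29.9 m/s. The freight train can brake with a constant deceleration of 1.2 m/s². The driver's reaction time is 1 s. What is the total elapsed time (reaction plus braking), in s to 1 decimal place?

Braking time = v/a = 29.9000 / 1.200 = 24.917 s.
Total = 1 + 24.917 = 25.917 s.

Total time ≈ 25.9 s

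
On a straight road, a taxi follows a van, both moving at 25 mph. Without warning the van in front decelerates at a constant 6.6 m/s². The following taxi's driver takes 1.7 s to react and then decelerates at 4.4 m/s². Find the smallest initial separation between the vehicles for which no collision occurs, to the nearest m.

Minimum gap ≈ 24 m

25 mph × 0.44704 = 11.1760 m/s.
Leader travels v²/(2a_L) = 124.903 / 13.200 = 9.462 m before stopping.
Follower covers v·t_r = 11.1760 × 1.7 = 18.999 m while reacting, then v²/(2a_F) = 124.903 / 8.800 = 14.194 m while braking, for a total of 18.999 + 14.194 = 33.193 m.
Since a_F ≤ a_L and the follower starts braking later, the follower is never slower than the leader, so the closest approach is when both have stopped.
Minimum gap = 33.193 − 9.462 = 23.731 m.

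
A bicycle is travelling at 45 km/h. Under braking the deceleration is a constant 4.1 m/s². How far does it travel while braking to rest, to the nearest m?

Braking distance ≈ 19 m

45 km/h ÷ 3.6 = 12.5000 m/s.
Braking distance = v²/(2a) = 12.5000² / (2 × 4.100) = 156.250 / 8.200 = 19.055 m.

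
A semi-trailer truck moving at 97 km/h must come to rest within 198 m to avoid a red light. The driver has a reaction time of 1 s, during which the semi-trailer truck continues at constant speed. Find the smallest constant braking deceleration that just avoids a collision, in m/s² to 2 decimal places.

97 km/h ÷ 3.6 = 26.9444 m/s.
Distance covered during reaction = 26.9444 × 1 = 26.944 m.
Distance available for braking: 198 − 26.944 = 171.056 m.
v² = 2a·d ⇒ a = v²/(2d) = 26.9444² / (2 × 171.056) = 726.001 / 342.112 = 2.1221 m/s².

Required deceleration ≈ 2.12 m/s²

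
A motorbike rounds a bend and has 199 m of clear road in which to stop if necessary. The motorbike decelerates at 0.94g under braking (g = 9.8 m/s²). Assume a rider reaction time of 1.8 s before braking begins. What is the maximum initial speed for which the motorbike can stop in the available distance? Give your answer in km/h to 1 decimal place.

Maximum speed ≈ 166.3 km/h

a = 0.94 × 9.8 = 9.212 m/s².
Stopping distance: v·t_r + v²/(2a) = 199 with t_r = 1.8 s and a = 9.212 m/s².
So v² + 33.163 v − 3666.38 = 0.
Positive root: v = −a·t_r + √((a·t_r)² + 2a·d) = −16.582 + √(274.963 + 3666.38) = 46.1981 m/s.
46.1981 m/s × 3.6 = 166.313 km/h.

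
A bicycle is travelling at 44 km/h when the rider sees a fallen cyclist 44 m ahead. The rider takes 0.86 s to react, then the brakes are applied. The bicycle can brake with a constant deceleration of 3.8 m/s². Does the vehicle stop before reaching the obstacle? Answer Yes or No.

44 km/h ÷ 3.6 = 12.2222 m/s.
Reaction distance = 12.2222 × 0.86 = 10.511 m.
Braking distance = v²/(2a) = 149.382 / 7.600 = 19.656 m.
Total stopping distance = 10.511 + 19.656 = 30.167 m, vs 44 m available — it stops with 44 − 30.167 = 13.833 m to spare.

Yes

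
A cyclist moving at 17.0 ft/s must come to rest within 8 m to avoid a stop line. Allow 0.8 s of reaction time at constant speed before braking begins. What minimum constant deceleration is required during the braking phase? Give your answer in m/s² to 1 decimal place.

17 ft/s × 0.3048 = 5.1816 m/s.
Distance covered during reaction = 5.1816 × 0.8 = 4.145 m.
Distance available for braking: 8 − 4.145 = 3.855 m.
v² = 2a·d ⇒ a = v²/(2d) = 5.1816² / (2 × 3.855) = 26.849 / 7.710 = 3.4824 m/s².

Required deceleration ≈ 3.5 m/s²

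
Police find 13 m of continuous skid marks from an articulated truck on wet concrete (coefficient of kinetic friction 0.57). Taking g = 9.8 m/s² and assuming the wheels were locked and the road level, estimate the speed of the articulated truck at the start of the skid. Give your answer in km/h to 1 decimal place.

Initial speed ≈ 43.4 km/h

Deceleration a = μg = 0.57 × 9.8 = 5.586 m/s².
v = √(2a·d) = √(2 × 5.586 × 13) = √145.236 = 12.0514 m/s.
= 12.0514 × 3.6 = 43.385 km/h.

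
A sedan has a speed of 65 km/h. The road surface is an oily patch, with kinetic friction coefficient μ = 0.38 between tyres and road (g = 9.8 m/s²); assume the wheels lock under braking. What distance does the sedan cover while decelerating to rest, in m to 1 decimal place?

Braking distance ≈ 43.8 m

65 km/h ÷ 3.6 = 18.0556 m/s.
a = μg = 0.38 × 9.8 = 3.724 m/s².
Braking distance = v²/(2a) = 18.0556² / (2 × 3.724) = 326.005 / 7.448 = 43.771 m.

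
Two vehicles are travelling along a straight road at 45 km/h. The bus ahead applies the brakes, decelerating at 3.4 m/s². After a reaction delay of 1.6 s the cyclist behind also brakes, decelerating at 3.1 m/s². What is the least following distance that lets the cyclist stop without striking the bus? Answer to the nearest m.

45 km/h ÷ 3.6 = 12.5000 m/s.
Leader travels v²/(2a_L) = 156.250 / 6.800 = 22.978 m before stopping.
Follower covers v·t_r = 12.5000 × 1.6 = 20.000 m while reacting, then v²/(2a_F) = 156.250 / 6.200 = 25.202 m while braking, for a total of 20.000 + 25.202 = 45.202 m.
Since a_F ≤ a_L and the follower starts braking later, the follower is never slower than the leader, so the closest approach is when both have stopped.
Minimum gap = 45.202 − 22.978 = 22.224 m.

Minimum gap ≈ 22 m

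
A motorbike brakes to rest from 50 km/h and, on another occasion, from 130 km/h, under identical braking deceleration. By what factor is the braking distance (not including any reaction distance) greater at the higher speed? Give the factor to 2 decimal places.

Braking distance d = v²/(2a), so with a fixed, d ∝ v².
Factor = (130/50)² = 2.6000² = 6.7600.

Factor ≈ 6.76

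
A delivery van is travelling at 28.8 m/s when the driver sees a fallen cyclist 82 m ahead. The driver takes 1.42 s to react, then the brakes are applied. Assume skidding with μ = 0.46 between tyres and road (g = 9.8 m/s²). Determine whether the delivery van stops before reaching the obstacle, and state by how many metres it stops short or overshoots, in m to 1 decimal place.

a = μg = 0.46 × 9.8 = 4.508 m/s².
Reaction distance = 28.8000 × 1.42 = 40.896 m.
Braking distance = v²/(2a) = 829.440 / 9.016 = 91.996 m.
Total stopping distance = 40.896 + 91.996 = 132.892 m, vs 82 m available — it cannot stop in time and overshoots by 132.892 − 82 = 50.892 m.

No — it overshoots by 50.9 m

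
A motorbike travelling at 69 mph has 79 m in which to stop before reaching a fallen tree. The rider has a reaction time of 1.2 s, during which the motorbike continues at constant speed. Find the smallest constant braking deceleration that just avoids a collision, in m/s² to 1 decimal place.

Required deceleration ≈ 11.3 m/s²

69 mph × 0.44704 = 30.8458 m/s.
Distance covered during reaction = 30.8458 × 1.2 = 37.015 m.
Distance available for braking: 79 − 37.015 = 41.985 m.
v² = 2a·d ⇒ a = v²/(2d) = 30.8458² / (2 × 41.985) = 951.463 / 83.970 = 11.3310 m/s².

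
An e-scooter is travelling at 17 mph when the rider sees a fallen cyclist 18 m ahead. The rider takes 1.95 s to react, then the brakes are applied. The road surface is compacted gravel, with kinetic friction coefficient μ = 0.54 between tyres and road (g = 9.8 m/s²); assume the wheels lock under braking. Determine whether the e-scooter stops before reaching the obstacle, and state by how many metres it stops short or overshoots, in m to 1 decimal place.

No — it overshoots by 2.3 m

17 mph × 0.44704 = 7.5997 m/s.
a = μg = 0.54 × 9.8 = 5.292 m/s².
Reaction distance = 7.5997 × 1.95 = 14.819 m.
Braking distance = v²/(2a) = 57.755 / 10.584 = 5.457 m.
Total stopping distance = 14.819 + 5.457 = 20.276 m, vs 18 m available — it cannot stop in time and overshoots by 20.276 − 18 = 2.276 m.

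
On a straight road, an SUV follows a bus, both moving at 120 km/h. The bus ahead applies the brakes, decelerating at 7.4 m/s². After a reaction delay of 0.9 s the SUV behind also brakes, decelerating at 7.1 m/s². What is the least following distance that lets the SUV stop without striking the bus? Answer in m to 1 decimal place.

Minimum gap ≈ 33.2 m

120 km/h ÷ 3.6 = 33.3333 m/s.
Leader travels v²/(2a_L) = 1111.109 / 14.800 = 75.075 m before stopping.
Follower covers v·t_r = 33.3333 × 0.9 = 30.000 m while reacting, then v²/(2a_F) = 1111.109 / 14.200 = 78.247 m while braking, for a total of 30.000 + 78.247 = 108.247 m.
Since a_F ≤ a_L and the follower starts braking later, the follower is never slower than the leader, so the closest approach is when both have stopped.
Minimum gap = 108.247 − 75.075 = 33.172 m.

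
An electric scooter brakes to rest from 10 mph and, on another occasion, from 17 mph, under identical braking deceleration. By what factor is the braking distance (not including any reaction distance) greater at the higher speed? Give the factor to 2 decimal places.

Factor ≈ 2.89

Braking distance d = v²/(2a), so with a fixed, d ∝ v².
Factor = (17/10)² = 1.7000² = 2.8900.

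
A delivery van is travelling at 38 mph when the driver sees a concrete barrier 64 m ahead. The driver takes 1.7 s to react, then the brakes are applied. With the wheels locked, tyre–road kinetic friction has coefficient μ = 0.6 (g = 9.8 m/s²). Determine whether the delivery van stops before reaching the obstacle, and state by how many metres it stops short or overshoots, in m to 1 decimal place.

Yes — it stops 10.6 m short of the obstacle

38 mph × 0.44704 = 16.9875 m/s.
a = μg = 0.6 × 9.8 = 5.880 m/s².
Reaction distance = 16.9875 × 1.7 = 28.879 m.
Braking distance = v²/(2a) = 288.575 / 11.760 = 24.539 m.
Total stopping distance = 28.879 + 24.539 = 53.418 m, vs 64 m available — it stops with 64 − 53.418 = 10.582 m to spare.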